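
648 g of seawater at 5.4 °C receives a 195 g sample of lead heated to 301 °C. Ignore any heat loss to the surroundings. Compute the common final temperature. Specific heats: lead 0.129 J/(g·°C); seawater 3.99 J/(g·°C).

T_f ≈ 8.2 °C

Set heat shed by the hot body equal to heat absorbed by the cold body:
195×0.129×(301 − T) = 648×3.99×(T − 5.4)
25.16(301 − T) = 2585.5(T − 5.4)
2610.7 T = 21533  ⇒  T ≈ 8.25 °C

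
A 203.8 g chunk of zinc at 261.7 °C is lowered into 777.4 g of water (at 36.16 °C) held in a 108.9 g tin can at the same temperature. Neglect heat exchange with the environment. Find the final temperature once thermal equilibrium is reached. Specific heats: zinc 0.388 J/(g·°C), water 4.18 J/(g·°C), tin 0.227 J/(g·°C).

Heat gained plus heat lost sum to zero:
203.8×0.388×(T − 261.7) + 777.4×4.18×(T − 36.16) + 108.9×0.227×(T − 36.16) = 0
(79.07 + 3249.5 + 24.72) T = 79.07×261.7 + 3249.5×36.16 + 24.72×36.16
T = 139091/3353.3 ≈ 41.48 °C

T_f ≈ 41.5 °C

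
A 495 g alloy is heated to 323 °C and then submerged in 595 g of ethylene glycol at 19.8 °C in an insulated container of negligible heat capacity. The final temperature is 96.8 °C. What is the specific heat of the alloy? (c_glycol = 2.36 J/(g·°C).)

c ≈ 0.966 J/(g·°C)

m_s c (T_s − T_f) = m_glycol c_glycol (T_f − T_0):
495×c×(323 − 96.8) = 595×2.36×(96.8 − 19.8)
111969 c = 108123  ⇒  c ≈ 0.9657 J/(g·°C)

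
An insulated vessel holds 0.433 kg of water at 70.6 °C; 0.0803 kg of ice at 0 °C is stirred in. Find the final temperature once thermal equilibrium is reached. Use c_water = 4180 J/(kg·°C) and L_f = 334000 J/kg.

Energy conservation, ΣQ = 0:
melt ice: 0.0803×334000 = 26820
  meltwater 0→T: 0.0803×4180×T = 335.65 T
  water: 1809.9(T − 70.6)
2145.6 T = 127782 − 26820 = 100962
T ≈ 47.06 °C — above 0 °C, consistent with complete melting.

T_f ≈ 47.1 °C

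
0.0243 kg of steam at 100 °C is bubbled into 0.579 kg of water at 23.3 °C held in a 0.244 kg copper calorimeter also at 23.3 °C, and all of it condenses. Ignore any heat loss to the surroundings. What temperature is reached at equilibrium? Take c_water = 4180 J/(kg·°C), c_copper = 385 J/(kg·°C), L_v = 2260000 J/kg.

T_f ≈ 47.3 °C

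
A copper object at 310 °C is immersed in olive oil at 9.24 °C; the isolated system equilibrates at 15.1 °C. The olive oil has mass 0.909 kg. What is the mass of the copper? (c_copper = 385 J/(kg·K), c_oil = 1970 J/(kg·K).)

m ≈ 0.0924 kg

Heat lost by the copper = heat gained by the oil:
m·385·(310 − 15.1) = 0.909·1970·(15.1 − 9.24)
113536 m = 10494  ⇒  m ≈ 0.09243 kg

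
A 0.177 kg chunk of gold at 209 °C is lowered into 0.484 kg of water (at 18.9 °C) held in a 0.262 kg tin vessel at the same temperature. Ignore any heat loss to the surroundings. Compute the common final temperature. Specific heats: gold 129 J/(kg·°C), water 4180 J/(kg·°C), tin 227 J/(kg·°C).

Heat gained plus heat lost sum to zero:
0.177×129×(T − 209) + 0.484×4180×(T − 18.9) + 0.262×227×(T − 18.9) = 0
22.83(T − 209) + 2023.1(T − 18.9) + 59.47(T − 18.9) = 0
2105.4 T = 44133
T = 44133 / 2105.4 = 21 °C

T_f ≈ 21.0 °C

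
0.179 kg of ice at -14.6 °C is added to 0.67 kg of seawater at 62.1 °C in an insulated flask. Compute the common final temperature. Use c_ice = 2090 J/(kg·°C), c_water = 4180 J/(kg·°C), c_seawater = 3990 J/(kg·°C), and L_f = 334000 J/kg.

T_f ≈ 29.5 °C

Sum of m c ΔT and latent-heat terms is zero:
warm ice to 0 °C: 0.179×2090×(0 − (-14.6)) = 5462
  melt ice: 0.179×334000 = 59786
  meltwater 0→T: 0.179×4180×T = 748.22 T
  seawater cools: 0.67×3990×(T − 62.1) = 2673.3(T − 62.1)
3421.5 T = 166012 − 65248 = 100764
T ≈ 29.45 °C (positive, so assuming full melt was valid).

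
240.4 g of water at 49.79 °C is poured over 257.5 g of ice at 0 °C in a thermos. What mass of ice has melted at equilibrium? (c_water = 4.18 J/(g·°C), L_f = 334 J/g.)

m_melted ≈ 150 g

Heat available from the water dropping to 0 °C: 240.4·4.18·49.79 = 50033 J.
To melt every bit of ice: 257.5·334 = 86005 J.
50033 J < 86005 J, so only part of the ice melts and the system sits at 0 °C.
m_melt = 50033 / L_f = 149.8 g.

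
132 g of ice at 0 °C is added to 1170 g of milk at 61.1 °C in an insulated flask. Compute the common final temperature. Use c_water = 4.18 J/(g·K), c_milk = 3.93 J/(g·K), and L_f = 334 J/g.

T_f ≈ 46.0 °C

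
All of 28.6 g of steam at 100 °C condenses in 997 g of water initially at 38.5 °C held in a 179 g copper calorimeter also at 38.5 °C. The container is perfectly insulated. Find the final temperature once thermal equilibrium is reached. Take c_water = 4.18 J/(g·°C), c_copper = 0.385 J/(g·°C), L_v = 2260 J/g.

T_f ≈ 55.0 °C

Energy conservation, ΣQ = 0:
steam→water at 100 °C releases m L_v = 28.6·2260 = 64636
  condensed water 100 °C→T: 119.55(T − 100)
  water warms: 997·4.18·(T − 38.5) = 4167.5(T − 38.5)
  cup: 68.92(T − 38.5)
4355.9 T = 64636 + 11955 + 163100 = 239691
T ≈ 55.03 °C, under the boiling point, so the assumption holds.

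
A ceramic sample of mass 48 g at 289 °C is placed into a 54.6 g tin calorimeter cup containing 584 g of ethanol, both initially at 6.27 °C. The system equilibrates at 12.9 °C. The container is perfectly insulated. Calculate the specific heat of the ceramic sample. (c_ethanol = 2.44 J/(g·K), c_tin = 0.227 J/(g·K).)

c ≈ 0.719 J/(g·K)

Conservation of energy gives ΣQ = 0:
48×c×(12.9 − 289) + 584×2.44×(12.9 − 6.27) + 54.6×0.227×(12.9 − 6.27) = 0
-13253 c = -9529.7
c = -9529.7/-13253 ≈ 0.7191 J/(g·K)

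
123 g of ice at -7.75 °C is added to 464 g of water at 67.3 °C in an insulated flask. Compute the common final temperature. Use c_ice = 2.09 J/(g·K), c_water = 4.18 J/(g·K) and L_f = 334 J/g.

T_f ≈ 35.6 °C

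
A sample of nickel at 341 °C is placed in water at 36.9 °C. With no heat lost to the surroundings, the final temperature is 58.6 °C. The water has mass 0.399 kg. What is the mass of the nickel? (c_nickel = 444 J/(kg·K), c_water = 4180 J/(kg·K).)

|Q_nickel| = |Q_water|:
m·444·(341 − 58.6) = 0.399·4180·(58.6 − 36.9)
125386 m = 36192  ⇒  m ≈ 0.2886 kg

m ≈ 0.289 kg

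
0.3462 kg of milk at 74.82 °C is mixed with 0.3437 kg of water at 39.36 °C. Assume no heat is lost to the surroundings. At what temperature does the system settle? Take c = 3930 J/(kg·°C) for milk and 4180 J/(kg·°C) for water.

Let T be the final temperature. ΣQ_i = 0:
0.3462*3930*(T − 74.82) + 0.3437*4180*(T − 39.36) = 0
1360.6(T − 74.82) + 1436.7(T − 39.36) = 0
2797.2 T = 158345
T = 158345/2797.2 ≈ 56.61 °C

T_f ≈ 56.6 °C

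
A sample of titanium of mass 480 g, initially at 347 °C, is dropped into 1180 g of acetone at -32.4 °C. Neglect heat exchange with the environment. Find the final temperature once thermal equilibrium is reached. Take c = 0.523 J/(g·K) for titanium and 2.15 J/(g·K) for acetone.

T_f ≈ 1.8 °C

Heat lost by the titanium equals heat gained by the acetone:
480·0.523·(347 − T) = 1180·2.15·(T − (-32.4))
251.04(347 − T) = 2537(T − (-32.4))
2788 T = 4912.1  ⇒  T ≈ 1.76 °C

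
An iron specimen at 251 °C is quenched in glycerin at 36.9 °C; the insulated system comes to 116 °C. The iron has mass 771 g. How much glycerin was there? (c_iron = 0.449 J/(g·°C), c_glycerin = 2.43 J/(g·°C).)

Setting the total heat transfer to zero:
771×0.449×(116 − 251) + m×2.43×(116 − 36.9) = 0
192.21 m = 46734
m = 46734/192.21 ≈ 243.1 g

m ≈ 243 g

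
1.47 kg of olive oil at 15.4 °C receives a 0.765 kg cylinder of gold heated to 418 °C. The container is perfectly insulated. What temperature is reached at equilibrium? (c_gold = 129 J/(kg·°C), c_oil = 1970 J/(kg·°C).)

T_f ≈ 28.7 °C

T_f = Σ m_i c_i T_i / Σ m_i c_i:
T_f = (98.69×418 + 2895.9×15.4) / (98.69 + 2895.9)
    = 85847 / 2994.6 ≈ 28.67 °C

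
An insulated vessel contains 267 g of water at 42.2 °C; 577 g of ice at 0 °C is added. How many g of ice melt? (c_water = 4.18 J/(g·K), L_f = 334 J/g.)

m_melted ≈ 141 g

Cooling the water to 0 °C releases 267×4.18×42.2 = 47098 J.
Fully melting the ice requires m_ice L_f = 577×334 = 192718 J.
That's not enough to melt it all — equilibrium is at 0 °C with ice remaining.
m_melt = 47098 / L_f = 141 g.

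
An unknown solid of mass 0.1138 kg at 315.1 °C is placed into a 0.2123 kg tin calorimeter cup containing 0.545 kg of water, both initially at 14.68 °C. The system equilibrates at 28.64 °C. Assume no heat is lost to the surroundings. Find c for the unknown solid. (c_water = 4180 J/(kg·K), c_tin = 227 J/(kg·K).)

Net heat exchanged in the isolated system is zero:
0.1138·c·(28.64 − 315.1) + 0.545·4180·(28.64 − 14.68) + 0.2123·227·(28.64 − 14.68) = 0
-32.6 c = -32475
c = -32475/-32.6 ≈ 996.2 J/(kg·K)

c ≈ 996 J/(kg·K)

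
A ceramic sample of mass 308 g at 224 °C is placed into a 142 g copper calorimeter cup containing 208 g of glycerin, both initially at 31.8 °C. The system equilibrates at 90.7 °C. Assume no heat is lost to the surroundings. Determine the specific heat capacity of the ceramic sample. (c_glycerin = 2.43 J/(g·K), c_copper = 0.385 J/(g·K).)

c ≈ 0.804 J/(g·K)

Conservation of energy gives ΣQ = 0:
308×c×(90.7 − 224) + 208×2.43×(90.7 − 31.8) + 142×0.385×(90.7 − 31.8) = 0
-41056 c = -32990
c = -32990/-41056 ≈ 0.8035 J/(g·K)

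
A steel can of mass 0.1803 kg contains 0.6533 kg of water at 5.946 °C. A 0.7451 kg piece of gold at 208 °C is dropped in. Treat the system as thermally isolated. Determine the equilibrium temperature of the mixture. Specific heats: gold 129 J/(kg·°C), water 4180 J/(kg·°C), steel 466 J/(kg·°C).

T_f is the heat-capacity-weighted average of the initial temperatures:
T_f = (96.12×208 + 2730.8×5.946 + 84.02×5.946) / (96.12 + 2730.8 + 84.02)
    = 36729 / 2910.9 ≈ 12.62 °C

T_f ≈ 12.6 °C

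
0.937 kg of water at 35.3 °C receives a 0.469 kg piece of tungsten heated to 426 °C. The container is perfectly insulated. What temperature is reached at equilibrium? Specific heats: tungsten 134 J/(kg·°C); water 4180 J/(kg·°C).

T_f ≈ 41.5 °C

Heat gained plus heat lost sum to zero:
0.469·134·(T − 426) + 0.937·4180·(T − 35.3) = 0
62.85(T − 426) + 3916.7(T − 35.3) = 0
3979.5 T = 165030
T ≈ 41.47 °C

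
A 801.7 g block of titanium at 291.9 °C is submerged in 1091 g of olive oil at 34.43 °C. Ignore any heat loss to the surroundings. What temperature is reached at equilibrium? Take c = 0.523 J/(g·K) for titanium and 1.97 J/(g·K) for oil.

T_f = Σ m_i c_i T_i / Σ m_i c_i:
T_f = (419.29×291.9 + 2149.3×34.43) / (419.29 + 2149.3)
    = 196390 / 2568.6 ≈ 76.46 °C

T_f ≈ 76.5 °C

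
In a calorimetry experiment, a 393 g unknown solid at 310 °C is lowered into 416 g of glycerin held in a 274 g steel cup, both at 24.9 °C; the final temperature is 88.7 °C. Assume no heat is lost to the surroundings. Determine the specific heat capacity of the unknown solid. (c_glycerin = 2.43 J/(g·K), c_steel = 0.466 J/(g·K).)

c ≈ 0.835 J/(g·K)

Setting the total heat transfer to zero:
393×c×(88.7 − 310) + 416×2.43×(88.7 − 24.9) + 274×0.466×(88.7 − 24.9) = 0
-86971 c = -72640
c = -72640/-86971 ≈ 0.8352 J/(g·K)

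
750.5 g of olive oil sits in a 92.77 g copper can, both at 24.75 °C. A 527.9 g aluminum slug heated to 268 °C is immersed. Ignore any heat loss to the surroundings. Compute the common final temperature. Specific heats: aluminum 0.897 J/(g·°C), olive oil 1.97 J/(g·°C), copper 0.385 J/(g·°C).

T_f ≈ 82.7 °C

Heat gained plus heat lost sum to zero:
527.9*0.897*(T − 268) + 750.5*1.97*(T − 24.75) + 92.77*0.385*(T − 24.75) = 0
1987.7 T = 164382
T = 164382/1987.7 ≈ 82.70 °C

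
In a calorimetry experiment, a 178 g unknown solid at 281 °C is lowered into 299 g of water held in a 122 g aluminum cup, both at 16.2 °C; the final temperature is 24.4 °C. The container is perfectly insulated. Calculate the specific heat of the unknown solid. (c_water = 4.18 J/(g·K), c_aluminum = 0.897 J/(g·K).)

Taking heat into each body as positive, Σ m c ΔT = 0:
178·c·(24.4 − 281) + 299·4.18·(24.4 − 16.2) + 122·0.897·(24.4 − 16.2) = 0
-45675 c = -11146
c = -11146/-45675 ≈ 0.244 J/(g·K)

c ≈ 0.244 J/(g·K)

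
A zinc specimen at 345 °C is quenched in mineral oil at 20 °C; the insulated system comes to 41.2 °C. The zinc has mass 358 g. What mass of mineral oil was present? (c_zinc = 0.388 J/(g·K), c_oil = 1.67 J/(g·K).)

Heat gained plus heat lost sum to zero:
358×0.388×(41.2 − 345) + m×1.67×(41.2 − 20) = 0
35.4 m = 42199
m = 42199/35.4 ≈ 1192 g

m ≈ 1190 g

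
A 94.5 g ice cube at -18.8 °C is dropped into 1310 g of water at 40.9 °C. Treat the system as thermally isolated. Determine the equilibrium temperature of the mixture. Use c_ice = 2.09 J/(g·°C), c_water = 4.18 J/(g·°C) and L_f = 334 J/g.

T_f ≈ 32.1 °C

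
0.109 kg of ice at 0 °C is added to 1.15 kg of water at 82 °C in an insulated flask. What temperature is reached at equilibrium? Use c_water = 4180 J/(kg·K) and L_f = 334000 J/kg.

T_f ≈ 68.0 °C

Setting the total heat transfer to zero:
fusion: m_ice L_f = 0.109·334000 = 36406
  warm the meltwater: 455.62 T
  water: 4807(T − 82)
5262.6 T = 394174 − 36406 = 357768
T ≈ 67.98 °C — above 0 °C, consistent with complete melting.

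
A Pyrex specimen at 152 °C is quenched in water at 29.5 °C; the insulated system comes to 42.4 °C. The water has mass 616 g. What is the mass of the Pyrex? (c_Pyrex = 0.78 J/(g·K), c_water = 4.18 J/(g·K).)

m ≈ 389 g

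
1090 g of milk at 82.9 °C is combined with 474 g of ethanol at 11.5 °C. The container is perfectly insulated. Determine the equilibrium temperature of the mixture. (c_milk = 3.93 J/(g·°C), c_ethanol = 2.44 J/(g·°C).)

T_f ≈ 67.7 °C

T_f = Σ m_i c_i T_i / Σ m_i c_i:
T_f = (4283.7×82.9 + 1156.6×11.5) / (4283.7 + 1156.6)
    = 368419 / 5440.3 ≈ 67.72 °C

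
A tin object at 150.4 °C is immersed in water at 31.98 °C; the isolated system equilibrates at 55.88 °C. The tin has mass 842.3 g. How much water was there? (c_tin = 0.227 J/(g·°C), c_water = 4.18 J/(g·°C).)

m ≈ 181 g

Conservation of energy gives ΣQ = 0:
842.3×0.227×(55.88 − 150.4) + m×4.18×(55.88 − 31.98) = 0
99.9 m = 18072
m = 18072/99.9 ≈ 180.9 g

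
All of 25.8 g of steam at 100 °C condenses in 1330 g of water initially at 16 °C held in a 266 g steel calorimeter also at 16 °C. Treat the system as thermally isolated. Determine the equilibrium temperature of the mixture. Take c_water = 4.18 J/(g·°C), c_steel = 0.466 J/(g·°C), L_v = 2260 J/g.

Taking heat into each body as positive, Σ m c ΔT = 0:
steam→water at 100 °C releases m L_v = 25.8·2260 = 58308; condensate cools 100→T: 25.8·4.18·(T − 100) = 107.84(T − 100); original water: 5559.4(T − 16); steel cup: 266·0.466·(T − 16) = 123.96(T − 16)
5791.2 T = 58308 + 10784 + 90934 = 160026
T ≈ 27.63 °C — below 100 °C, confirming all the steam condensed.

T_f ≈ 27.6 °C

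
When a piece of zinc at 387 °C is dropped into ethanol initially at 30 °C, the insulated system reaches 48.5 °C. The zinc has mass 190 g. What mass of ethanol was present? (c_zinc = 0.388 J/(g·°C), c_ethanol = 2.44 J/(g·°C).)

Net heat exchanged in the isolated system is zero:
190×0.388×(48.5 − 387) + m×2.44×(48.5 − 30) = 0
45.14 m = 24954
m = 24954/45.14 ≈ 552.8 g

m ≈ 553 g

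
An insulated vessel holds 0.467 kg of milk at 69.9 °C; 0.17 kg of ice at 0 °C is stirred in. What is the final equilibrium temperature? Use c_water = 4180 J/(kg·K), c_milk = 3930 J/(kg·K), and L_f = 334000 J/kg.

T_f ≈ 28.1 °C

Conservation of energy gives ΣQ = 0:
melt ice: 0.17·334000 = 56780; meltwater 0→T: 0.17·4180·T = 710.6 T; milk cools: 0.467·3930·(T − 69.9) = 1835.3(T − 69.9)
2545.9 T = 128288 − 56780 = 71508
T ≈ 28.09 °C — above 0 °C, consistent with complete melting.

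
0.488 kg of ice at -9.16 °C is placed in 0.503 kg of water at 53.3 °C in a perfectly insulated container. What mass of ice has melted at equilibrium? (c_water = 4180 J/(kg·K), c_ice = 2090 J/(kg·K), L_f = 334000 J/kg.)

Water can give up m c ΔT = 0.503×4180×53.3 = 112065 J before reaching 0 °C.
Warming the ice to 0 °C takes 0.488×2090×9.16 = 9342.5 J, leaving 102723 J for melting.
Fully melting the ice requires m_ice L_f = 0.488×334000 = 162992 J.
That's not enough to melt it all — equilibrium is at 0 °C with ice remaining.
m_melt = 102723 / L_f = 0.3076 kg.

m_melted ≈ 0.308 kg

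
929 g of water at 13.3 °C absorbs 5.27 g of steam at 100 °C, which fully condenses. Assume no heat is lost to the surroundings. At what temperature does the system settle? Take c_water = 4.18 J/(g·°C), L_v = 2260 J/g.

T_f ≈ 16.8 °C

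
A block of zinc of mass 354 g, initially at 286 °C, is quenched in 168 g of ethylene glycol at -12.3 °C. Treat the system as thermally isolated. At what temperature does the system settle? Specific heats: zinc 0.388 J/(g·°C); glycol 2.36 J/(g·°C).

T_f ≈ 64.5 °C

Let T be the final temperature. ΣQ_i = 0:
354*0.388*(T − 286) + 168*2.36*(T − (-12.3)) = 0
137.35(T − 286) + 396.48(T − (-12.3)) = 0
(137.35 + 396.48) T = 137.35*286 + 396.48*(-12.3)
T = 34406 / 533.83 = 64.5 °C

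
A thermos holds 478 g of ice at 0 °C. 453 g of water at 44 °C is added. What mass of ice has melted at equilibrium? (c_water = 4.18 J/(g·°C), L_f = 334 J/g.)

Heat available from the water dropping to 0 °C: 453·4.18·44 = 83316 J.
Melting all 478 g of ice would need 478·334 = 159652 J.
That's not enough to melt it all — equilibrium is at 0 °C with ice remaining.
m_melted·334 = 83316  ⇒  m_melted ≈ 249.4 g.

m_melted ≈ 249 g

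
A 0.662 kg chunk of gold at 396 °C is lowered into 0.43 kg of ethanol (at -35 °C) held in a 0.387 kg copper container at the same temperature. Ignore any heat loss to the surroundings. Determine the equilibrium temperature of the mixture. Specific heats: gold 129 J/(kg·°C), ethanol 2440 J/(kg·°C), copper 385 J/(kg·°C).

T_f ≈ -6.3 °C

Taking heat into each body as positive, Σ m c ΔT = 0:
0.662*129*(T − 396) + 0.43*2440*(T − (-35)) + 0.387*385*(T − (-35)) = 0
85.4(T − 396) + 1049.2(T − (-35)) + 149(T − (-35)) = 0
1283.6 T = -8119.2
T = -8119.2/1283.6 ≈ -6.33 °C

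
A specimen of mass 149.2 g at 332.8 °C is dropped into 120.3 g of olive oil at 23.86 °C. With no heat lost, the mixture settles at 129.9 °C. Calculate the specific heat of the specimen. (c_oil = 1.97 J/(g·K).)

m_s c (T_s − T_f) = m_oil c_oil (T_f − T_0):
149.2·c·(332.8 − 129.9) = 120.3·1.97·(129.9 − 23.86)
30273 c = 25131  ⇒  c ≈ 0.8301 J/(g·K)

c ≈ 0.83 J/(g·K)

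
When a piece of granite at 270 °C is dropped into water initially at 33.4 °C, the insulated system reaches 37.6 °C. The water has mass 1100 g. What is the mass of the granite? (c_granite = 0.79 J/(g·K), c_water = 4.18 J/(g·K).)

m ≈ 105 g

Heat lost by the granite = heat gained by the water:
m·0.79·(270 − 37.6) = 1100·4.18·(37.6 − 33.4)
183.6 m = 19312  ⇒  m ≈ 105.2 g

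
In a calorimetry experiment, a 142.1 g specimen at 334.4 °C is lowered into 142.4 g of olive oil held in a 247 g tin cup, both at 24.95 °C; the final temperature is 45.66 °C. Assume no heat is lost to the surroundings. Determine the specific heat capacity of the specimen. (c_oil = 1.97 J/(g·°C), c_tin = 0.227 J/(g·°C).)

c ≈ 0.17 J/(g·°C)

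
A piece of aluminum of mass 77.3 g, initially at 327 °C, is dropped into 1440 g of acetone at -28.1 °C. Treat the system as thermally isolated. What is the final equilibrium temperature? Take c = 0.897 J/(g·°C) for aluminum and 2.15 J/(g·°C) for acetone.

T_f ≈ -20.3 °C

Heat lost by the aluminum equals heat gained by the acetone:
77.3*0.897*(327 − T) = 1440*2.15*(T − (-28.1))
69.34(327 − T) = 3096(T − (-28.1))
3165.3 T = -64324  ⇒  T ≈ -20.32 °C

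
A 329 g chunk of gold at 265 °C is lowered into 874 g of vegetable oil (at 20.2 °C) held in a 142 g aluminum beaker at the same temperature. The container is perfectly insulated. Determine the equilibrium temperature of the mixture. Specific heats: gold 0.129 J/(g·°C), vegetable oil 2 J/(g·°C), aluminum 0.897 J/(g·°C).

Net heat exchanged in the isolated system is zero:
329·0.129·(T − 265) + 874·2·(T − 20.2) + 142·0.897·(T − 20.2) = 0
42.44(T − 265) + 1748(T − 20.2) + 127.37(T − 20.2) = 0
(42.44 + 1748 + 127.37) T = 42.44·265 + 1748·20.2 + 127.37·20.2
T = 49129/1917.8 ≈ 25.62 °C

T_f ≈ 25.6 °C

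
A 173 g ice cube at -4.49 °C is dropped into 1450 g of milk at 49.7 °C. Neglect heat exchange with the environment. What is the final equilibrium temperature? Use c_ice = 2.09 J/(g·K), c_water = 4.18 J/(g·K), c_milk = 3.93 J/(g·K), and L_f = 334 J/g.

T_f ≈ 34.9 °C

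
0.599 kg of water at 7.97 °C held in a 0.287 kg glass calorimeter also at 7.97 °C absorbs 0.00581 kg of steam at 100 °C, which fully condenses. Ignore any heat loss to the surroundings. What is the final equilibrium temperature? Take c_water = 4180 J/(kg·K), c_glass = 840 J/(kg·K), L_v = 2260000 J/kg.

Heat gained plus heat lost sum to zero:
latent heat released on condensation: 0.00581×2260000 = 13131; condensed water 100 °C→T: 24.29(T − 100); water warms: 0.599×4180×(T − 7.97) = 2503.8(T − 7.97); cup: 241.08(T − 7.97)
2769.2 T = 13131 + 2428.6 + 21877 = 37436
T ≈ 13.52 °C, under the boiling point, so the assumption holds.

T_f ≈ 13.5 °C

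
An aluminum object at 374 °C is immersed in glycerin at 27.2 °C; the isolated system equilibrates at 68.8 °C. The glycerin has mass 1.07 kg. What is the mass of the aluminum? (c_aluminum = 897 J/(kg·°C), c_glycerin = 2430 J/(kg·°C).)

Energy conservation, ΣQ = 0:
m·897·(68.8 − 374) + 1.07·2430·(68.8 − 27.2) = 0
-273764 m = -108164
m = -108164/-273764 ≈ 0.3951 kg

m ≈ 0.395 kg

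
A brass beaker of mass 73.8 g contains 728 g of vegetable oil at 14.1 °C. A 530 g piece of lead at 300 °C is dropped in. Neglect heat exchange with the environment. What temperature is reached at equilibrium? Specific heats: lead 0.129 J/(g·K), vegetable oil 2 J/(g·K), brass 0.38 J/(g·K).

Heat gained plus heat lost sum to zero:
530·0.129·(T − 300) + 728·2·(T − 14.1) + 73.8·0.38·(T − 14.1) = 0
1552.4 T = 41436
T = 41436/1552.4 ≈ 26.69 °C

T_f ≈ 26.7 °C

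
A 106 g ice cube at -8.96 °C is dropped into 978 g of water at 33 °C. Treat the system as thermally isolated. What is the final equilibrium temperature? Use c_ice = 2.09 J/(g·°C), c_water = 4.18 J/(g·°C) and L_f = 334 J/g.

T_f ≈ 21.5 °C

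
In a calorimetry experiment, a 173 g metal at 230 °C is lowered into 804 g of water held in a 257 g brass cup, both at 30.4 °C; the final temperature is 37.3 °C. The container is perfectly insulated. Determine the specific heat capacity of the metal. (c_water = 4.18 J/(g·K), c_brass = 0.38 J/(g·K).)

c ≈ 0.716 J/(g·K)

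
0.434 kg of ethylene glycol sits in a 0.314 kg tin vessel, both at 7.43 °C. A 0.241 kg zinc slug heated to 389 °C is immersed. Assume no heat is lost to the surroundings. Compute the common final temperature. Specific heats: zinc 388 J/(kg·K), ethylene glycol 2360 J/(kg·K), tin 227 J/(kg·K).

Taking heat into each body as positive, Σ m c ΔT = 0:
0.241×388×(T − 389) + 0.434×2360×(T − 7.43) + 0.314×227×(T − 7.43) = 0
93.51(T − 389) + 1024.2(T − 7.43) + 71.28(T − 7.43) = 0
(93.51 + 1024.2 + 71.28) T = 93.51×389 + 1024.2×7.43 + 71.28×7.43
T ≈ 37.44 °C

T_f ≈ 37.4 °C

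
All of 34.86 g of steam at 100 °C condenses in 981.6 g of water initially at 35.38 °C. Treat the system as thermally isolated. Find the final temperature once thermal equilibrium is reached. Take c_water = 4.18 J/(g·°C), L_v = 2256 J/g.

T_f ≈ 56.1 °C

Let T be the final temperature. ΣQ_i = 0:
condense steam: −34.86×2256 = −78644; condensed water 100 °C→T: 145.71(T − 100); water warms: 981.6×4.18×(T − 35.38) = 4103.1(T − 35.38)
4248.8 T = 78644 + 14571 + 145167 = 238383
T ≈ 56.11 °C, under the boiling point, so the assumption holds.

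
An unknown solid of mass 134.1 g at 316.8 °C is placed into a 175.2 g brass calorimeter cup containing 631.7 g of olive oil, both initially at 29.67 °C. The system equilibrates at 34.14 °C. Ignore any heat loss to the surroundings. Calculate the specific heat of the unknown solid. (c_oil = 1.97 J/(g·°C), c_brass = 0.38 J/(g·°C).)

c ≈ 0.155 J/(g·°C)

Let T be the final temperature. ΣQ_i = 0:
134.1×c×(34.14 − 316.8) + 631.7×1.97×(34.14 − 29.67) + 175.2×0.38×(34.14 − 29.67) = 0
-37905 c = -5860.3
c = -5860.3/-37905 ≈ 0.1546 J/(g·°C)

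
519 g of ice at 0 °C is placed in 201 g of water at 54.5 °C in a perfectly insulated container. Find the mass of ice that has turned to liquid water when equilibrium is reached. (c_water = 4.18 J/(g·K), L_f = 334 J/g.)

m_melted ≈ 137 g

Heat available from the water dropping to 0 °C: 201×4.18×54.5 = 45790 J.
To melt every bit of ice: 519×334 = 173346 J.
45790 J < 173346 J, so only part of the ice melts and the system sits at 0 °C.
m_melted×334 = 45790  ⇒  m_melted ≈ 137.1 g.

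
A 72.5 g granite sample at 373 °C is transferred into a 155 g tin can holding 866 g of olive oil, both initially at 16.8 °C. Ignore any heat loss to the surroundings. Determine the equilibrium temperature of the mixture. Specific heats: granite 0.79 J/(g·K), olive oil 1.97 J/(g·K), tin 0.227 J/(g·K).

T_f ≈ 28.1 °C

T_f is the heat-capacity-weighted average of the initial temperatures:
T_f = (57.28·373 + 1706·16.8 + 35.19·16.8) / (57.28 + 1706 + 35.19)
    = 50616 / 1798.5 ≈ 28.14 °C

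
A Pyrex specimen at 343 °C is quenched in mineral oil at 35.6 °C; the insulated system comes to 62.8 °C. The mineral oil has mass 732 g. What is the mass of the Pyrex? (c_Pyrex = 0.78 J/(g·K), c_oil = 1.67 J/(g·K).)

m ≈ 152 g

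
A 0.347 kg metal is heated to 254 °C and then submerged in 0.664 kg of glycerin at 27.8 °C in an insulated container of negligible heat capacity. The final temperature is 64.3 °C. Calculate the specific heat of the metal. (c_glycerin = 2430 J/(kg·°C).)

Heat lost by the metal = heat gained by the glycerin:
0.347×c×(254 − 64.3) = 0.664×2430×(64.3 − 27.8)
65.83 c = 58893  ⇒  c ≈ 894.7 J/(kg·°C)

c ≈ 895 J/(kg·°C)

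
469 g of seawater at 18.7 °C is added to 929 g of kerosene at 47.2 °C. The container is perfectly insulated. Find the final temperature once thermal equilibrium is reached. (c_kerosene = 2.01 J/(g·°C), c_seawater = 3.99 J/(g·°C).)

T_f = Σ m_i c_i T_i / Σ m_i c_i:
T_f = (1867.3·47.2 + 1871.3·18.7) / (1867.3 + 1871.3)
    = 123130 / 3738.6 ≈ 32.93 °C

T_f ≈ 32.9 °C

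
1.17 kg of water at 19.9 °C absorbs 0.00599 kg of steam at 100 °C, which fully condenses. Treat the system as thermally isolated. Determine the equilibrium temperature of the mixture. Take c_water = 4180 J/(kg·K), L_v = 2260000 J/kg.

T_f ≈ 23.1 °C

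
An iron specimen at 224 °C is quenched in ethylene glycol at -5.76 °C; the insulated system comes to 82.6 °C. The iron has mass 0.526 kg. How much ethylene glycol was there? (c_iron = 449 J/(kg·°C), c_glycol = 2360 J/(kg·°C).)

m ≈ 0.16 kg

Net heat exchanged in the isolated system is zero:
0.526·449·(82.6 − 224) + m·2360·(82.6 − (-5.76)) = 0
208530 m = 33395
m = 33395/208530 ≈ 0.1601 kg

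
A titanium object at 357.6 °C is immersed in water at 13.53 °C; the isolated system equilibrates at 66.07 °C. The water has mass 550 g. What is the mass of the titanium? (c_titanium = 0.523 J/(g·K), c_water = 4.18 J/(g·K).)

m ≈ 792 g

Heat lost by the titanium = heat gained by the water:
m·0.523·(357.6 − 66.07) = 550·4.18·(66.07 − 13.53)
152.47 m = 120789  ⇒  m ≈ 792.2 g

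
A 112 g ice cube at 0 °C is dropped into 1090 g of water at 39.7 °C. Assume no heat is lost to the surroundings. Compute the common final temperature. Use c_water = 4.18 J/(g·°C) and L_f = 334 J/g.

T_f ≈ 28.6 °C

Heat gained plus heat lost sum to zero:
latent heat to melt: 112·334 = 37408; meltwater 0→T: 112·4.18·T = 468.16 T; water: 4556.2(T − 39.7)
5024.4 T = 180881 − 37408 = 143473
T ≈ 28.56 °C. Since T > 0 °C, the all-ice-melts assumption holds.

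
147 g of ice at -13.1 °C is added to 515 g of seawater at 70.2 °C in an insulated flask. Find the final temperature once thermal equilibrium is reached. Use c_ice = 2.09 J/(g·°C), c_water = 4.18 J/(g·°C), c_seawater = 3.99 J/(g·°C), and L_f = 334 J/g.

T_f ≈ 34.1 °C

Sum of m c ΔT and latent-heat terms is zero:
ice -13.1→0 °C: 147·2.09·13.1 = 4024.7
  fusion: m_ice L_f = 147·334 = 49098
  warm the meltwater: 614.46 T
  seawater: 2054.8(T − 70.2)
2669.3 T = 144250 − 53123 = 91128
T ≈ 34.14 °C. Since T > 0 °C, the all-ice-melts assumption holds.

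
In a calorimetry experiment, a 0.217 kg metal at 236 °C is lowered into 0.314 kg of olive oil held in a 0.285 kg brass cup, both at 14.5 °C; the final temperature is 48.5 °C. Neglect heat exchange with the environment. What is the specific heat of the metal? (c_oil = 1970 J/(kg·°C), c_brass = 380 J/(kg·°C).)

c ≈ 607 J/(kg·°C)

Energy conservation, ΣQ = 0:
0.217×c×(48.5 − 236) + 0.314×1970×(48.5 − 14.5) + 0.285×380×(48.5 − 14.5) = 0
-40.69 c = -24714
c = -24714/-40.69 ≈ 607.4 J/(kg·°C)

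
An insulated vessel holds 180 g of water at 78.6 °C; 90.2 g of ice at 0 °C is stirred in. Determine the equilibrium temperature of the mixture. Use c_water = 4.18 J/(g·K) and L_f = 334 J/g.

Sum of m c ΔT and latent-heat terms is zero:
melt ice: 90.2·334 = 30127
  warm the meltwater: 377.04 T
  water: 752.4(T − 78.6)
1129.4 T = 59139 − 30127 = 29012
T ≈ 25.69 °C (positive, so assuming full melt was valid).

T_f ≈ 25.7 °C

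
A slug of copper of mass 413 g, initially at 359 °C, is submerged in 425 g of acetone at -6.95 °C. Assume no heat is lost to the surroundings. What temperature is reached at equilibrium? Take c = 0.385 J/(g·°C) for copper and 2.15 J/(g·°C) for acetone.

T_f ≈ 47.3 °C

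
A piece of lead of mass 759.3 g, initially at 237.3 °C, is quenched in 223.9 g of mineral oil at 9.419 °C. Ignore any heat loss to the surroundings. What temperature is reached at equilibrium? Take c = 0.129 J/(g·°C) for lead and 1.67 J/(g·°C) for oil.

T_f ≈ 56.7 °C

Conservation of energy gives ΣQ = 0:
759.3·0.129·(T − 237.3) + 223.9·1.67·(T − 9.419) = 0
471.86 T = 26765
T = 26765/471.86 ≈ 56.72 °C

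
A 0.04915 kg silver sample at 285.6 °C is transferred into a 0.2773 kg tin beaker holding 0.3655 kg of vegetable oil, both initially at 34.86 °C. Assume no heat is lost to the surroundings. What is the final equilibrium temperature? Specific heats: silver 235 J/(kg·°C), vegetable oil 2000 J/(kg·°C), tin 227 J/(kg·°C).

T_f = Σ m_i c_i T_i / Σ m_i c_i:
T_f = (11.55·285.6 + 731·34.86 + 62.95·34.86) / (11.55 + 731 + 62.95)
    = 30976 / 805.5 ≈ 38.46 °C

T_f ≈ 38.5 °C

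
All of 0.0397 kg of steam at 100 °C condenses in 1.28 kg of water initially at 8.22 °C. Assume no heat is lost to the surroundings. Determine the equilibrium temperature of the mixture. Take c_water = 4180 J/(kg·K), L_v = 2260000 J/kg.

Energy conservation, ΣQ = 0:
condense steam: −0.0397×2260000 = −89722
  condensed water 100 °C→T: 165.95(T − 100)
  water warms: 1.28×4180×(T − 8.22) = 5350.4(T − 8.22)
5516.3 T = 89722 + 16595 + 43980 = 150297
T ≈ 27.25 °C, under the boiling point, so the assumption holds.

T_f ≈ 27.2 °C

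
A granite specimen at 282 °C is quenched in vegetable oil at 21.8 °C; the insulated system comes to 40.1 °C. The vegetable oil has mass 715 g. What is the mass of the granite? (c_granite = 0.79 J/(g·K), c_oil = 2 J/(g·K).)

m ≈ 137 g

Let T be the final temperature. ΣQ_i = 0:
m×0.79×(40.1 − 282) + 715×2×(40.1 − 21.8) = 0
-191.1 m = -26169
m = -26169/-191.1 ≈ 136.9 g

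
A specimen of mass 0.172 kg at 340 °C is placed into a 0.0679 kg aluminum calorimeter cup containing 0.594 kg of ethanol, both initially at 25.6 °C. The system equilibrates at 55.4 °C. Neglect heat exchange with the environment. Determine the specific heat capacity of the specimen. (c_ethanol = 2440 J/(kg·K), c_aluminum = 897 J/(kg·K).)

c ≈ 919 J/(kg·K)

Setting the total heat transfer to zero:
0.172×c×(55.4 − 340) + 0.594×2440×(55.4 − 25.6) + 0.0679×897×(55.4 − 25.6) = 0
-48.95 c = -45006
c = -45006/-48.95 ≈ 919.4 J/(kg·K)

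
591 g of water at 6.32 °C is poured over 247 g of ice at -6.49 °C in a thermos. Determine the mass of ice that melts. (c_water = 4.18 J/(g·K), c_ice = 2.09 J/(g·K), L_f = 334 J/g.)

m_melted ≈ 36.7 g

Water can give up m c ΔT = 591×4.18×6.32 = 15613 J before reaching 0 °C.
Warming the ice to 0 °C takes 247×2.09×6.49 = 3350.3 J, leaving 12262 J for melting.
Melting all 247 g of ice would need 247×334 = 82498 J.
That's not enough to melt it all — equilibrium is at 0 °C with ice remaining.
Mass melted = 12262/334 ≈ 36.71 g.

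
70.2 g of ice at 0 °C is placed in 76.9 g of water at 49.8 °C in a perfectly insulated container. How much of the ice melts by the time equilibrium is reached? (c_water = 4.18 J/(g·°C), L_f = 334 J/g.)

Cooling the water to 0 °C releases 76.9·4.18·49.8 = 16008 J.
To melt every bit of ice: 70.2·334 = 23447 J.
16008 J < 23447 J, so only part of the ice melts and the system sits at 0 °C.
m_melted·334 = 16008  ⇒  m_melted ≈ 47.93 g.

m_melted ≈ 47.9 g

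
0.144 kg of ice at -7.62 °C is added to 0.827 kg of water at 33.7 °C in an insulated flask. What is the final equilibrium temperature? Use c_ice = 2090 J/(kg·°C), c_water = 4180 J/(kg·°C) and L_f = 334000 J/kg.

Sum of m c ΔT and latent-heat terms is zero:
ice -7.62→0 °C: 0.144·2090·7.62 = 2293.3
  latent heat to melt: 0.144·334000 = 48096
  meltwater 0→T: 0.144·4180·T = 601.92 T
  water: 3456.9(T − 33.7)
4058.8 T = 116496 − 50389 = 66107
T ≈ 16.29 °C. Since T > 0 °C, the all-ice-melts assumption holds.

T_f ≈ 16.3 °C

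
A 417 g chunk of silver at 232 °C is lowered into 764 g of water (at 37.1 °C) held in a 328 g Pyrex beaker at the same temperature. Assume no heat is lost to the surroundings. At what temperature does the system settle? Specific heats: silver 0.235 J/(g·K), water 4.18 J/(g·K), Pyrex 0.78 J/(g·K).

T_f ≈ 42.5 °C

Conservation of energy gives ΣQ = 0:
417·0.235·(T − 232) + 764·4.18·(T − 37.1) + 328·0.78·(T − 37.1) = 0
97.99(T − 232) + 3193.5(T − 37.1) + 255.84(T − 37.1) = 0
(97.99 + 3193.5 + 255.84) T = 97.99·232 + 3193.5·37.1 + 255.84·37.1
T = 150706/3547.4 ≈ 42.48 °C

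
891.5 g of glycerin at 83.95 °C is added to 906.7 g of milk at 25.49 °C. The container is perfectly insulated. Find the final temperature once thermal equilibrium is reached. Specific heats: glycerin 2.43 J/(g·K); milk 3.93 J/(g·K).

T_f ≈ 47.6 °C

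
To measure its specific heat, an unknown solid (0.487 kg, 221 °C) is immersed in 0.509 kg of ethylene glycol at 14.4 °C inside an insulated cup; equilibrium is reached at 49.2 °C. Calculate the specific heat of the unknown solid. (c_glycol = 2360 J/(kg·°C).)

Heat gained plus heat lost sum to zero:
0.487·c·(49.2 − 221) + 0.509·2360·(49.2 − 14.4) = 0
-83.67 c = -41803
c = -41803/-83.67 ≈ 499.6 J/(kg·°C)

c ≈ 500 J/(kg·°C)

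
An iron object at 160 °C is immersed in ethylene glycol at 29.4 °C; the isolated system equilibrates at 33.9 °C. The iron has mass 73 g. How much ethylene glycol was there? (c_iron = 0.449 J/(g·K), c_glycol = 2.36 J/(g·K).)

m ≈ 389 g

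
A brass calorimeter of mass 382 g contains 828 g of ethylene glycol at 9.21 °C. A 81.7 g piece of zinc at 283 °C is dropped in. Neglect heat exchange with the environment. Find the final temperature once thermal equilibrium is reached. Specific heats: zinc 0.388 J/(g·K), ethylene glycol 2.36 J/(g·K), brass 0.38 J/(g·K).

T_f ≈ 13.3 °C

T_f = Σ m_i c_i T_i / Σ m_i c_i:
T_f = (31.7*283 + 1954.1*9.21 + 145.16*9.21) / (31.7 + 1954.1 + 145.16)
    = 28305 / 2130.9 ≈ 13.28 °C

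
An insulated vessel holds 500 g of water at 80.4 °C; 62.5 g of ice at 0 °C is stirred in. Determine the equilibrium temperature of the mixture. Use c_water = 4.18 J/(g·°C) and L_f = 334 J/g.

T_f ≈ 62.6 °C

Conservation of energy gives ΣQ = 0:
latent heat to melt: 62.5·334 = 20875
  warm the meltwater: 261.25 T
  water cools: 500·4.18·(T − 80.4) = 2090(T − 80.4)
2351.2 T = 168036 − 20875 = 147161
T ≈ 62.59 °C. Since T > 0 °C, the all-ice-melts assumption holds.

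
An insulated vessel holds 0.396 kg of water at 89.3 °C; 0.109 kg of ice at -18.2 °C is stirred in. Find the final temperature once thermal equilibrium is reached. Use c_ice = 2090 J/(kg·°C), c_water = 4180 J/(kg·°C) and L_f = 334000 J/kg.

T_f ≈ 50.8 °C

Energy conservation, ΣQ = 0:
ice -18.2→0 °C: 0.109·2090·18.2 = 4146.1; latent heat to melt: 0.109·334000 = 36406; meltwater 0→T: 0.109·4180·T = 455.62 T; water: 1655.3(T − 89.3)
2110.9 T = 147817 − 40552 = 107264
T ≈ 50.81 °C — above 0 °C, consistent with complete melting.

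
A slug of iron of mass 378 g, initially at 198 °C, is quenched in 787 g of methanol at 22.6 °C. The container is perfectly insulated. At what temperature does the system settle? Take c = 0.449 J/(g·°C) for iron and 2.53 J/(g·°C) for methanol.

Taking heat into each body as positive, Σ m c ΔT = 0:
378·0.449·(T − 198) + 787·2.53·(T − 22.6) = 0
169.72(T − 198) + 1991.1(T − 22.6) = 0
2160.8 T = 78604
T = 78604 / 2160.8 = 36.4 °C

T_f ≈ 36.4 °C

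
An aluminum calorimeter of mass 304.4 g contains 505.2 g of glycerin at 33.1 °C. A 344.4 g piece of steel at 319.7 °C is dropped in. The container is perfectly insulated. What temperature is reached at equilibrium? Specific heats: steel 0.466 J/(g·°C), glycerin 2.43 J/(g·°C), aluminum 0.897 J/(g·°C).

T_f ≈ 60.8 °C

T_f is the heat-capacity-weighted average of the initial temperatures:
T_f = (160.49×319.7 + 1227.6×33.1 + 273.05×33.1) / (160.49 + 1227.6 + 273.05)
    = 100981 / 1661.2 ≈ 60.79 °C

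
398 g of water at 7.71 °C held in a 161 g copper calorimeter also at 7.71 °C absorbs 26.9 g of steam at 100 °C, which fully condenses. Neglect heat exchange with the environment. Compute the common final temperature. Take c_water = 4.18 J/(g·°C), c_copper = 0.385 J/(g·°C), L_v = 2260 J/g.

T_f ≈ 46.4 °C

Setting the total heat transfer to zero:
latent heat released on condensation: 26.9×2260 = 60794
  condensate cools 100→T: 26.9×4.18×(T − 100) = 112.44(T − 100)
  original water: 1663.6(T − 7.71)
  cup: 61.98(T − 7.71)
1838.1 T = 60794 + 11244 + 13305 = 85343
T ≈ 46.43 °C (< 100 °C, so full condensation is consistent).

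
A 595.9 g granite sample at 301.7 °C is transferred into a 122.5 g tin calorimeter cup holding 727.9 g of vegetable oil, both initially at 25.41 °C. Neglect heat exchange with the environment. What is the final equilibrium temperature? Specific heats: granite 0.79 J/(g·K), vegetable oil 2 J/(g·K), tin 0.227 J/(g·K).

Net heat exchanged in the isolated system is zero:
595.9·0.79·(T − 301.7) + 727.9·2·(T − 25.41) + 122.5·0.227·(T − 25.41) = 0
470.76(T − 301.7) + 1455.8(T − 25.41) + 27.81(T − 25.41) = 0
(470.76 + 1455.8 + 27.81) T = 470.76·301.7 + 1455.8·25.41 + 27.81·25.41
T = 179727/1954.4 ≈ 91.96 °C

T_f ≈ 92.0 °C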